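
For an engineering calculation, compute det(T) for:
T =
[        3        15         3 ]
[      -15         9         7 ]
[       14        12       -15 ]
det(T) = -3480

Expand along row 0 (cofactor expansion): det(T) = a*(e*i - f*h) - b*(d*i - f*g) + c*(d*h - e*g), where the 3×3 is [[a, b, c], [d, e, f], [g, h, i]].
Minor M_00 = (9)*(-15) - (7)*(12) = -135 - 84 = -219.
Minor M_01 = (-15)*(-15) - (7)*(14) = 225 - 98 = 127.
Minor M_02 = (-15)*(12) - (9)*(14) = -180 - 126 = -306.
det(T) = (3)*(-219) - (15)*(127) + (3)*(-306) = -657 - 1905 - 918 = -3480.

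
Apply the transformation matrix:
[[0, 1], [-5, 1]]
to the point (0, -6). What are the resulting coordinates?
(-6, -6)

Matrix multiplication:
[[0, 1], [-5, 1]] × [0, -6]ᵀ
= [0×0 + 1×-6, -5×0 + 1×-6]ᵀ
= [-6.0000, -6.0000]ᵀ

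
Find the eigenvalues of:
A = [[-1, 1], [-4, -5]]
λ = -3, -3

Solve det(A - λI) = 0. For a 2×2 matrix this is λ² - (trace)λ + det = 0.
trace(A) = -1 - 5 = -6.
det(A) = (-1)*(-5) - (1)*(-4) = 5 + 4 = 9.
Characteristic equation: λ² - (-6)λ + (9) = 0.
Discriminant: (-6)² - 4*(9) = 36 - 36 = 0.
Roots: λ = (-6 ± √0) / 2 = -3, -3.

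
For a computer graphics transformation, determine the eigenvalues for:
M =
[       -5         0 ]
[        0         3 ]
λ = -5, 3

Solve det(M - λI) = 0. For a 2×2 matrix the characteristic equation is λ² - (trace)λ + det = 0.
trace(M) = a + d = -5 + 3 = -2.
det(M) = a*d - b*c = (-5)*(3) - (0)*(0) = -15 - 0 = -15.
Characteristic equation: λ² - (-2)λ + (-15) = 0.
Discriminant = (-2)² - 4*(-15) = 4 + 60 = 64.
λ = (-2 ± √64) / 2 = (-2 ± 8) / 2 = -5, 3.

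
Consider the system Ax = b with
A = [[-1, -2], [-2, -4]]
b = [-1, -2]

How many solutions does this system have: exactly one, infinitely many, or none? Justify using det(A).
Infinitely many solutions

det(A) = (-1)*(-4) - (-2)*(-2) = 0, so A is singular (column 2 is 2 times column 1).
b = [-1, -2] = 1 * column 1 of A, so b lies in the column space of A.
A singular matrix whose right-hand side is in its column space gives a 1-parameter family of solutions — infinitely many.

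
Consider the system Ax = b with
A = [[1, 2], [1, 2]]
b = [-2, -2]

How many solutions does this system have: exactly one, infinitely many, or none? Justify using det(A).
Infinitely many solutions

det(A) = (1)*(2) - (2)*(1) = 0, so A is singular (column 2 is 2 times column 1).
b = [-2, -2] = -2 * column 1 of A, so b lies in the column space of A.
A singular matrix whose right-hand side is in its column space gives a 1-parameter family of solutions — infinitely many.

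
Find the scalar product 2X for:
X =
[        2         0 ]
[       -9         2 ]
2X =
[        4         0 ]
[      -18         4 ]

Scalar multiplication is elementwise: (2X)[i][j] = 2 * X[i][j].
  (2X)[0][0] = 2 * (2) = 4
  (2X)[0][1] = 2 * (0) = 0
  (2X)[1][0] = 2 * (-9) = -18
  (2X)[1][1] = 2 * (2) = 4
2X =
[        4         0 ]
[      -18         4 ]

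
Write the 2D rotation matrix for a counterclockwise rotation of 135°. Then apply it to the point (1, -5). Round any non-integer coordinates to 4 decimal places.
R = [[-√2/2, -√2/2], [√2/2, -√2/2]]; R·(1, -5) = (2.8284, 4.2426)

Rotation matrix formula: R(θ) = [[cos θ, -sin θ], [sin θ, cos θ]]
For θ = 135°:
cos(135°) = -√2/2
sin(135°) = √2/2
R = [[-√2/2, -√2/2], [√2/2, -√2/2]]
Apply to (1, -5): [-√2/2·1 + (-√2/2)·-5, √2/2·1 + -√2/2·-5] = (2.8284, 4.2426)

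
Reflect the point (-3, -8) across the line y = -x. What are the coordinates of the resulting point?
(8, 3)

Reflection across line y = -x: (-3, -8) → (8, 3)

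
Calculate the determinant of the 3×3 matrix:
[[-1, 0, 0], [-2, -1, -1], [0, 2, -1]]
-3

Expansion along first row:
det = -1·det([[-1,-1],[2,-1]]) - 0·det([[-2,-1],[0,-1]]) + 0·det([[-2,-1],[0,2]])
    = -1·(-1·-1 - -1·2) - 0·(-2·-1 - -1·0) + 0·(-2·2 - -1·0)
    = -1·3 - 0·2 + 0·-4
    = -3 + 0 + 0 = -3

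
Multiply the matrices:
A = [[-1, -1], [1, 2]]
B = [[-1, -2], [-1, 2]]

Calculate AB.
[[2, 0], [-3, 2]]

Each entry (i,j) of AB = sum over k of A[i][k]*B[k][j].
(AB)[0][0] = (-1)*(-1) + (-1)*(-1) = 2
(AB)[0][1] = (-1)*(-2) + (-1)*(2) = 0
(AB)[1][0] = (1)*(-1) + (2)*(-1) = -3
(AB)[1][1] = (1)*(-2) + (2)*(2) = 2
AB = [[2, 0], [-3, 2]]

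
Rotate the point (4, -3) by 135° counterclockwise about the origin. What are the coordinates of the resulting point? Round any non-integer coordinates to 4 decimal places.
(-0.7071, 4.9497)

Rotation matrix R(θ) = [[cos θ, -sin θ], [sin θ, cos θ]]; for θ = 135°:
R = [[-√2/2, -√2/2], [√2/2, -√2/2]]
Result: R × [4, -3]ᵀ = [-√2/2·4 + (-√2/2)·-3, √2/2·4 + (-√2/2)·-3]ᵀ = (-0.7071, 4.9497)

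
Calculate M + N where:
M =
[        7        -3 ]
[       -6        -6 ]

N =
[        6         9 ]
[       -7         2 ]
M + N =
[       13         6 ]
[      -13        -4 ]

Matrix addition is elementwise: (M+N)[i][j] = M[i][j] + N[i][j].
  (M+N)[0][0] = (7) + (6) = 13
  (M+N)[0][1] = (-3) + (9) = 6
  (M+N)[1][0] = (-6) + (-7) = -13
  (M+N)[1][1] = (-6) + (2) = -4
M + N =
[       13         6 ]
[      -13        -4 ]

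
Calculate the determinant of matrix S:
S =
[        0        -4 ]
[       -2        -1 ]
det(S) = -8

For a 2×2 matrix [[a, b], [c, d]], det = a*d - b*c.
det(S) = (0)*(-1) - (-4)*(-2) = 0 - 8 = -8.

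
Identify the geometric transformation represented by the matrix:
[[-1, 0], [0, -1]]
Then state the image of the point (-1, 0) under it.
rotation by 180° (or reflection through origin); image of (-1, 0) is (1, 0)

This matches the form [[cos θ, -sin θ], [sin θ, cos θ]] of a rotation matrix; reading off cos θ and sin θ gives the angle.
The matrix [[-1, 0], [0, -1]] represents: rotation by 180° (or reflection through origin).
Applying it to (-1, 0): [-1·-1 + 0·0, 0·-1 + -1·0] = (1, 0).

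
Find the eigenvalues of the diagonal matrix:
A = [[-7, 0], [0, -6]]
λ₁ = -7, λ₂ = -6

The characteristic polynomial of A is det(A - λI) = (-7 - λ)(-6 - λ) = 0.
The roots are λ = -7 and λ = -6, so the eigenvalues are the diagonal entries.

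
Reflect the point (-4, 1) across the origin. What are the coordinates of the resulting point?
(4, -1)

Reflection across origin: (-4, 1) → (4, -1)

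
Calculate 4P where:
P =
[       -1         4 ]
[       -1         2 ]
4P =
[       -4        16 ]
[       -4         8 ]

Scalar multiplication is elementwise: (4P)[i][j] = 4 * P[i][j].
  (4P)[0][0] = 4 * (-1) = -4
  (4P)[0][1] = 4 * (4) = 16
  (4P)[1][0] = 4 * (-1) = -4
  (4P)[1][1] = 4 * (2) = 8
4P =
[       -4        16 ]
[       -4         8 ]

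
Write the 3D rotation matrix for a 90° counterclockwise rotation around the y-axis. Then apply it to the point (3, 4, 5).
R = [[0, 0, 1], [0, 1, 0], [-1, 0, 0]]; R·(3, 4, 5) = (5, 4, -3)

Rotation matrix for 90° around y-axis:
cos(90°) = 0, sin(90°) = 1
R = [[0, 0, 1], [0, 1, 0], [-1, 0, 0]]
Apply to (3, 4, 5): R·[3, 4, 5]ᵀ = (5, 4, -3)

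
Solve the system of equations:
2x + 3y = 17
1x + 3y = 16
x = 1, y = 5

Use elimination (row reduction):
Equation 1: 2x + 3y = 17.
Equation 2: 1x + 3y = 16.
Multiply Eq1 by 1 and Eq2 by 2: 2x + 3y = 17;  2x + 6y = 32.
Subtract: (3)y = 15, so y = 5.
Back-substitute into Eq1: 2x + 3*(5) = 17, so x = 1.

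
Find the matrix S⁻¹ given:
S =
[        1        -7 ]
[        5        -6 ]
det(S) = 29
S⁻¹ =
[    -6/29      7/29 ]
[    -5/29      1/29 ]

For a 2×2 matrix S = [[a, b], [c, d]] with det(S) ≠ 0, S⁻¹ = (1/det(S)) * [[d, -b], [-c, a]].
det(S) = (1)*(-6) - (-7)*(5) = -6 + 35 = 29.
S⁻¹ = (1/29) * [[-6, 7], [-5, 1]].
Dividing each entry by 29 and reducing:
S⁻¹ =
[    -6/29      7/29 ]
[    -5/29      1/29 ]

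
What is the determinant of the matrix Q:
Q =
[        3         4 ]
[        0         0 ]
det(Q) = 0

For a 2×2 matrix [[a, b], [c, d]], det = a*d - b*c.
det(Q) = (3)*(0) - (4)*(0) = 0 - 0 = 0.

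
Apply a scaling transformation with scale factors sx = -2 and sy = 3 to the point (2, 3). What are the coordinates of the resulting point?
(-4, 9)

Scaling matrix:
[[-2, 0], [0, 3]]
Result: (2 × -2, 3 × 3) = (-4, 9)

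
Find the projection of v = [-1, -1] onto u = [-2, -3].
[-10/13, -15/13]

The projection of v onto u is proj_u(v) = ((v·u) / (u·u)) · u.
v·u = (-1)*(-2) + (-1)*(-3) = 5.
u·u = (-2)*(-2) + (-3)*(-3) = 13.
coefficient = 5 / 13 = 5/13.
proj_u(v) = 5/13 · [-2, -3] = [-10/13, -15/13].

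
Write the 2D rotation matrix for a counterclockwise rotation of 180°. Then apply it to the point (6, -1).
R = [[-1, 0], [0, -1]]; R·(6, -1) = (-6, 1)

Rotation matrix formula: R(θ) = [[cos θ, -sin θ], [sin θ, cos θ]]
For θ = 180°:
cos(180°) = -1
sin(180°) = 0
R = [[-1, 0], [0, -1]]
Apply to (6, -1): [-1·6 + (0)·-1, 0·6 + -1·-1] = (-6, 1)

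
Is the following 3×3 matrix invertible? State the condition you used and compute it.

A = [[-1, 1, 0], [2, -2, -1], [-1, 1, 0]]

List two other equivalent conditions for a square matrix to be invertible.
No, not invertible; det(A) = 0 (two rows are equal, so the rows are linearly dependent). Equivalent conditions (failing for this A): rank(A) < 3; Ax = 0 has non-trivial solutions; 0 is an eigenvalue; the columns are linearly dependent.

To check invertibility, compute det(A).
In this matrix, row 0 and the last row are identical, so one row is a scalar multiple of another and the rows are linearly dependent.
A matrix with linearly dependent rows has det = 0 and is not invertible.
Equivalent failed conditions:
- rank(A) < 3.
- Ax = 0 has non-trivial solutions.
- 0 is an eigenvalue.
- The columns are linearly dependent.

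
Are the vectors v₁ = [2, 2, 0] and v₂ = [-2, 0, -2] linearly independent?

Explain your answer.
Yes, linearly independent

Two vectors are linearly dependent iff one is a scalar multiple of the other.
No single scalar k satisfies v₂ = k·v₁ (the ratios of corresponding entries disagree), so v₁ and v₂ are linearly independent.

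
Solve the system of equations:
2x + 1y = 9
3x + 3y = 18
x = 3, y = 3

Use elimination (row reduction):
Equation 1: 2x + 1y = 9.
Equation 2: 3x + 3y = 18.
Multiply Eq1 by 3 and Eq2 by 2: 6x + 3y = 27;  6x + 6y = 36.
Subtract: (3)y = 9, so y = 3.
Back-substitute into Eq1: 2x + 1*(3) = 9, so x = 3.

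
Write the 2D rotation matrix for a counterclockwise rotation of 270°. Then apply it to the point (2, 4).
R = [[0, 1], [-1, 0]]; R·(2, 4) = (4, -2)

Rotation matrix formula: R(θ) = [[cos θ, -sin θ], [sin θ, cos θ]]
For θ = 270°:
cos(270°) = 0
sin(270°) = -1
R = [[0, 1], [-1, 0]]
Apply to (2, 4): [0·2 + (1)·4, -1·2 + 0·4] = (4, -2)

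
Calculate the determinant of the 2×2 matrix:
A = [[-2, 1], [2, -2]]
2

For A = [[a, b], [c, d]], det(A) = a*d - b*c.
det(A) = (-2)*(-2) - (1)*(2) = 4 - 2 = 2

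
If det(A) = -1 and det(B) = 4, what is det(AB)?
-4

Use the multiplicative property of determinants: det(AB) = det(A)*det(B).
det(AB) = (-1)*(4) = -4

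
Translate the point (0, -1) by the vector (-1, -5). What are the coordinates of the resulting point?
(-1, -6)

Translation by (-1, -5):
x' = 0 + -1 = -1
y' = -1 + -5 = -6
Homogeneous matrix: [[1, 0, -1], [0, 1, -5], [0, 0, 1]]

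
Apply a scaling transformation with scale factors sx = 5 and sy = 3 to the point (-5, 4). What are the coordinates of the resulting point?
(-25, 12)

Scaling matrix:
[[5, 0], [0, 3]]
Result: (-5 × 5, 4 × 3) = (-25, 12)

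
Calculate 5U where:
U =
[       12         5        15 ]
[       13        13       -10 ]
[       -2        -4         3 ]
5U =
[       60        25        75 ]
[       65        65       -50 ]
[      -10       -20        15 ]

Scalar multiplication is elementwise: (5U)[i][j] = 5 * U[i][j].
  (5U)[0][0] = 5 * (12) = 60
  (5U)[0][1] = 5 * (5) = 25
  (5U)[0][2] = 5 * (15) = 75
  (5U)[1][0] = 5 * (13) = 65
  (5U)[1][1] = 5 * (13) = 65
  (5U)[1][2] = 5 * (-10) = -50
  (5U)[2][0] = 5 * (-2) = -10
  (5U)[2][1] = 5 * (-4) = -20
  (5U)[2][2] = 5 * (3) = 15
5U =
[       60        25        75 ]
[       65        65       -50 ]
[      -10       -20        15 ]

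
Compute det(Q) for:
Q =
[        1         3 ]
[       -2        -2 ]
det(Q) = 4

For a 2×2 matrix [[a, b], [c, d]], det = a*d - b*c.
det(Q) = (1)*(-2) - (3)*(-2) = -2 + 6 = 4.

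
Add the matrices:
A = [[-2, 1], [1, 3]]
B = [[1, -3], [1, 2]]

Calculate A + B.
[[-1, -2], [2, 5]]

Add corresponding elements:
(-2)+(1)=-1
(1)+(-3)=-2
(1)+(1)=2
(3)+(2)=5
A + B = [[-1, -2], [2, 5]]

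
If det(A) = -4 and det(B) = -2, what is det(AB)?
8

Use the multiplicative property of determinants: det(AB) = det(A)*det(B).
det(AB) = (-4)*(-2) = 8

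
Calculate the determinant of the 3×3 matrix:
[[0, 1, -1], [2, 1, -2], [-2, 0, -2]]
6

Expansion along first row:
det = 0·det([[1,-2],[0,-2]]) - 1·det([[2,-2],[-2,-2]]) + -1·det([[2,1],[-2,0]])
    = 0·(1·-2 - -2·0) - 1·(2·-2 - -2·-2) + -1·(2·0 - 1·-2)
    = 0·-2 - 1·-8 + -1·2
    = 0 + 8 + -2 = 6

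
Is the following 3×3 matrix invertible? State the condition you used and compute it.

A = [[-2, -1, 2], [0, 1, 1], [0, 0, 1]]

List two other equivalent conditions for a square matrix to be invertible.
Yes, invertible; det(A) = -2 ≠ 0. Equivalent conditions: rank(A) = 3; Ax = 0 has only the trivial solution; 0 is not an eigenvalue; the columns of A are linearly independent.

To check invertibility, compute det(A).
The given matrix is triangular, so det(A) equals the product of its diagonal entries = -2 ≠ 0.
Since det(A) ≠ 0, A is invertible.
Equivalent conditions for a square matrix A to be invertible:
- rank(A) = 3 (full rank).
- The homogeneous system Ax = 0 has only the trivial solution x = 0.
- 0 is not an eigenvalue of A.
- The columns (equivalently rows) of A are linearly independent.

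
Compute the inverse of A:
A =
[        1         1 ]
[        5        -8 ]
det(A) = -13
A⁻¹ =
[     8/13      1/13 ]
[     5/13     -1/13 ]

For a 2×2 matrix A = [[a, b], [c, d]] with det(A) ≠ 0, A⁻¹ = (1/det(A)) * [[d, -b], [-c, a]].
det(A) = (1)*(-8) - (1)*(5) = -8 - 5 = -13.
A⁻¹ = (1/-13) * [[-8, -1], [-5, 1]].
Dividing each entry by -13 and reducing:
A⁻¹ =
[     8/13      1/13 ]
[     5/13     -1/13 ]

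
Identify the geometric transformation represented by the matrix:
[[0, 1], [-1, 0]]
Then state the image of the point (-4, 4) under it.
rotation by 90° clockwise (i.e., 270° counterclockwise); image of (-4, 4) is (4, 4)

This matches the form [[cos θ, -sin θ], [sin θ, cos θ]] of a rotation matrix; reading off cos θ and sin θ gives the angle.
The matrix [[0, 1], [-1, 0]] represents: rotation by 90° clockwise (i.e., 270° counterclockwise).
Applying it to (-4, 4): [0·-4 + 1·4, -1·-4 + 0·4] = (4, 4).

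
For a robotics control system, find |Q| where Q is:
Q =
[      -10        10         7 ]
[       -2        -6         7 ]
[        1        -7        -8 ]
det(Q) = -920

Expand along row 0 (cofactor expansion): det(Q) = a*(e*i - f*h) - b*(d*i - f*g) + c*(d*h - e*g), where the 3×3 is [[a, b, c], [d, e, f], [g, h, i]].
Minor M_00 = (-6)*(-8) - (7)*(-7) = 48 + 49 = 97.
Minor M_01 = (-2)*(-8) - (7)*(1) = 16 - 7 = 9.
Minor M_02 = (-2)*(-7) - (-6)*(1) = 14 + 6 = 20.
det(Q) = (-10)*(97) - (10)*(9) + (7)*(20) = -970 - 90 + 140 = -920.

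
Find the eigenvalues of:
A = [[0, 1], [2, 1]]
λ = -1, 2

Solve det(A - λI) = 0. For a 2×2 matrix this is λ² - (trace)λ + det = 0.
trace(A) = 0 + 1 = 1.
det(A) = (0)*(1) - (1)*(2) = 0 - 2 = -2.
Characteristic equation: λ² - (1)λ + (-2) = 0.
Discriminant: (1)² - 4*(-2) = 1 + 8 = 9.
Roots: λ = (1 ± √9) / 2 = -1, 2.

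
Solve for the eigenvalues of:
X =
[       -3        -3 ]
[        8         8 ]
λ = 0, 5

Solve det(X - λI) = 0. For a 2×2 matrix the characteristic equation is λ² - (trace)λ + det = 0.
trace(X) = a + d = -3 + 8 = 5.
det(X) = a*d - b*c = (-3)*(8) - (-3)*(8) = -24 + 24 = 0.
Characteristic equation: λ² - (5)λ + (0) = 0.
Discriminant = (5)² - 4*(0) = 25 - 0 = 25.
λ = (5 ± √25) / 2 = (5 ± 5) / 2 = 0, 5.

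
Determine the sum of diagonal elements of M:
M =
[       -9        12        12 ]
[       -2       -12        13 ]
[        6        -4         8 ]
tr(M) = -9 - 12 + 8 = -13

The trace of a square matrix is the sum of its diagonal entries.
Diagonal entries of M: M[0][0] = -9, M[1][1] = -12, M[2][2] = 8.
tr(M) = -9 - 12 + 8 = -13.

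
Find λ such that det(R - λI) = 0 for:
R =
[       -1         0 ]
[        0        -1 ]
λ = -1, -1

Solve det(R - λI) = 0. For a 2×2 matrix the characteristic equation is λ² - (trace)λ + det = 0.
trace(R) = a + d = -1 - 1 = -2.
det(R) = a*d - b*c = (-1)*(-1) - (0)*(0) = 1 - 0 = 1.
Characteristic equation: λ² - (-2)λ + (1) = 0.
Discriminant = (-2)² - 4*(1) = 4 - 4 = 0.
λ = (-2 ± √0) / 2 = (-2 ± 0) / 2 = -1, -1.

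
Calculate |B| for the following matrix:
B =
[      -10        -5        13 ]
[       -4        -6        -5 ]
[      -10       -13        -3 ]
det(B) = 176

Expand along row 0 (cofactor expansion): det(B) = a*(e*i - f*h) - b*(d*i - f*g) + c*(d*h - e*g), where the 3×3 is [[a, b, c], [d, e, f], [g, h, i]].
Minor M_00 = (-6)*(-3) - (-5)*(-13) = 18 - 65 = -47.
Minor M_01 = (-4)*(-3) - (-5)*(-10) = 12 - 50 = -38.
Minor M_02 = (-4)*(-13) - (-6)*(-10) = 52 - 60 = -8.
det(B) = (-10)*(-47) - (-5)*(-38) + (13)*(-8) = 470 - 190 - 104 = 176.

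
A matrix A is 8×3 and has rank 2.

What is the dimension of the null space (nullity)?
1

The rank-nullity theorem for an m×n matrix states:
rank(A) + nullity(A) = n (the number of columns).
Here n = 3 and rank(A) = 2, so nullity(A) = 3 - 2 = 1.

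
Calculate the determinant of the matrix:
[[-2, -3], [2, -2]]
10

For a 2×2 matrix [[a, b], [c, d]], det = ad - bc
det = (-2)(-2) - (-3)(2) = 4 - -6 = 10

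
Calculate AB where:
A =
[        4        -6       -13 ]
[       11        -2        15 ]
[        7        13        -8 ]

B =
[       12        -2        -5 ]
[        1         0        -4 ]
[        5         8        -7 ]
AB =
[      -23      -112        95 ]
[      205        98      -152 ]
[       57       -78       -31 ]

Matrix multiplication: (AB)[i][j] = sum over k of A[i][k] * B[k][j].
  (AB)[0][0] = (4)*(12) + (-6)*(1) + (-13)*(5) = -23
  (AB)[0][1] = (4)*(-2) + (-6)*(0) + (-13)*(8) = -112
  (AB)[0][2] = (4)*(-5) + (-6)*(-4) + (-13)*(-7) = 95
  (AB)[1][0] = (11)*(12) + (-2)*(1) + (15)*(5) = 205
  (AB)[1][1] = (11)*(-2) + (-2)*(0) + (15)*(8) = 98
  (AB)[1][2] = (11)*(-5) + (-2)*(-4) + (15)*(-7) = -152
  (AB)[2][0] = (7)*(12) + (13)*(1) + (-8)*(5) = 57
  (AB)[2][1] = (7)*(-2) + (13)*(0) + (-8)*(8) = -78
  (AB)[2][2] = (7)*(-5) + (13)*(-4) + (-8)*(-7) = -31
AB =
[      -23      -112        95 ]
[      205        98      -152 ]
[       57       -78       -31 ]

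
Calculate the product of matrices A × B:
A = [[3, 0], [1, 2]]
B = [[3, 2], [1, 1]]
[[9, 6], [5, 4]]

Matrix multiplication:
C[0][0] = 3×3 + 0×1 = 9
C[0][1] = 3×2 + 0×1 = 6
C[1][0] = 1×3 + 2×1 = 5
C[1][1] = 1×2 + 2×1 = 4
Result: [[9, 6], [5, 4]]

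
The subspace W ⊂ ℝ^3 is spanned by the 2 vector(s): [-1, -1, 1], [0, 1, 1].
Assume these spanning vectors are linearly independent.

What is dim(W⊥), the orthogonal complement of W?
dim(W⊥) = 1

For any subspace W of ℝ^n, dim(W) + dim(W⊥) = n (the whole-space dimension).
Here the given 2 vectors are linearly independent, so dim(W) = 2.
Thus dim(W⊥) = n - dim(W) = 3 - 2 = 1.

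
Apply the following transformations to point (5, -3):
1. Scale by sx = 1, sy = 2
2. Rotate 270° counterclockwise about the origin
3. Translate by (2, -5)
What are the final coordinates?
(-4, -10)

Step 1: Scale → (5, -6)
Step 2: Rotate 270° → (-6, -5)
Step 3: Translate → (-4, -10)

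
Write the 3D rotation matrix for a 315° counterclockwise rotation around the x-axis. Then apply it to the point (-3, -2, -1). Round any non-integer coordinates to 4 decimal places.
R = [[1, 0, 0], [0, √2/2, √2/2], [0, -√2/2, √2/2]]; R·(-3, -2, -1) = (-3.0000, -2.1213, 0.7071)

Rotation matrix for 315° around x-axis:
cos(315°) = √2/2, sin(315°) = -√2/2
R = [[1, 0, 0], [0, √2/2, √2/2], [0, -√2/2, √2/2]]
Apply to (-3, -2, -1): R·[-3, -2, -1]ᵀ = (-3.0000, -2.1213, 0.7071)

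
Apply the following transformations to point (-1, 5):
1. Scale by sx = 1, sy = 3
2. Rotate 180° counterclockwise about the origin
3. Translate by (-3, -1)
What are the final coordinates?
(-2, -16)

Step 1: Scale → (-1, 15)
Step 2: Rotate 180° → (1, -15)
Step 3: Translate → (-2, -16)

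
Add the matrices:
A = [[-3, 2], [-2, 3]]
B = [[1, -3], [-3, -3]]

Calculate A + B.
[[-2, -1], [-5, 0]]

Add corresponding elements:
(-3)+(1)=-2
(2)+(-3)=-1
(-2)+(-3)=-5
(3)+(-3)=0
A + B = [[-2, -1], [-5, 0]]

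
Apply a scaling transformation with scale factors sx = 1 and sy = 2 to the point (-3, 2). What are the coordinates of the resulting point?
(-3, 4)

Scaling matrix:
[[1, 0], [0, 2]]
Result: (-3 × 1, 2 × 2) = (-3, 4)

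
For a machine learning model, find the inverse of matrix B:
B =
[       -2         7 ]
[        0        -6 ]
det(B) = 12
B⁻¹ =
[     -1/2     -7/12 ]
[        0      -1/6 ]

For a 2×2 matrix B = [[a, b], [c, d]] with det(B) ≠ 0, B⁻¹ = (1/det(B)) * [[d, -b], [-c, a]].
det(B) = (-2)*(-6) - (7)*(0) = 12 - 0 = 12.
B⁻¹ = (1/12) * [[-6, -7], [0, -2]].
Dividing each entry by 12 and reducing:
B⁻¹ =
[     -1/2     -7/12 ]
[        0      -1/6 ]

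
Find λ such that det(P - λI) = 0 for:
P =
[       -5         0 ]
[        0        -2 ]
λ = -5, -2

Solve det(P - λI) = 0. For a 2×2 matrix the characteristic equation is λ² - (trace)λ + det = 0.
trace(P) = a + d = -5 - 2 = -7.
det(P) = a*d - b*c = (-5)*(-2) - (0)*(0) = 10 - 0 = 10.
Characteristic equation: λ² - (-7)λ + (10) = 0.
Discriminant = (-7)² - 4*(10) = 49 - 40 = 9.
λ = (-7 ± √9) / 2 = (-7 ± 3) / 2 = -5, -2.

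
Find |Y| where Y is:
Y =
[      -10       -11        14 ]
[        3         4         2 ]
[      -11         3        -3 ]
det(Y) = 1065

Expand along row 0 (cofactor expansion): det(Y) = a*(e*i - f*h) - b*(d*i - f*g) + c*(d*h - e*g), where the 3×3 is [[a, b, c], [d, e, f], [g, h, i]].
Minor M_00 = (4)*(-3) - (2)*(3) = -12 - 6 = -18.
Minor M_01 = (3)*(-3) - (2)*(-11) = -9 + 22 = 13.
Minor M_02 = (3)*(3) - (4)*(-11) = 9 + 44 = 53.
det(Y) = (-10)*(-18) - (-11)*(13) + (14)*(53) = 180 + 143 + 742 = 1065.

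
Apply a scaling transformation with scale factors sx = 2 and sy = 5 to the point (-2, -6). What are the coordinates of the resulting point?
(-4, -30)

Scaling matrix:
[[2, 0], [0, 5]]
Result: (-2 × 2, -6 × 5) = (-4, -30)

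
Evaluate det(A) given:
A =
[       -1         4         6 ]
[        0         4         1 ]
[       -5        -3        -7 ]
det(A) = 125

Expand along row 0 (cofactor expansion): det(A) = a*(e*i - f*h) - b*(d*i - f*g) + c*(d*h - e*g), where the 3×3 is [[a, b, c], [d, e, f], [g, h, i]].
Minor M_00 = (4)*(-7) - (1)*(-3) = -28 + 3 = -25.
Minor M_01 = (0)*(-7) - (1)*(-5) = 0 + 5 = 5.
Minor M_02 = (0)*(-3) - (4)*(-5) = 0 + 20 = 20.
det(A) = (-1)*(-25) - (4)*(5) + (6)*(20) = 25 - 20 + 120 = 125.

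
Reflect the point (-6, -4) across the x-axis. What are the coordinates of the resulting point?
(-6, 4)

Reflection across x-axis: (-6, -4) → (-6, 4)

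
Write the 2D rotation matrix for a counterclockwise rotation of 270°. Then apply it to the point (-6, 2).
R = [[0, 1], [-1, 0]]; R·(-6, 2) = (2, 6)

Rotation matrix formula: R(θ) = [[cos θ, -sin θ], [sin θ, cos θ]]
For θ = 270°:
cos(270°) = 0
sin(270°) = -1
R = [[0, 1], [-1, 0]]
Apply to (-6, 2): [0·-6 + (1)·2, -1·-6 + 0·2] = (2, 6)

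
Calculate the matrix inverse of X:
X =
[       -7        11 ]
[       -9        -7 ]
det(X) = 148
X⁻¹ =
[   -7/148   -11/148 ]
[    9/148    -7/148 ]

For a 2×2 matrix X = [[a, b], [c, d]] with det(X) ≠ 0, X⁻¹ = (1/det(X)) * [[d, -b], [-c, a]].
det(X) = (-7)*(-7) - (11)*(-9) = 49 + 99 = 148.
X⁻¹ = (1/148) * [[-7, -11], [9, -7]].
Dividing each entry by 148 and reducing:
X⁻¹ =
[   -7/148   -11/148 ]
[    9/148    -7/148 ]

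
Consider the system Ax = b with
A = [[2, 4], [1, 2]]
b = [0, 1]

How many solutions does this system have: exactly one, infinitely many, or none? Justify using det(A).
No solution

det(A) = (2)*(2) - (4)*(1) = 0, so A is singular.
The column space of A is span(column 1) = span([2, 1]).
b = [0, 1] is not a scalar multiple of column 1, so b ∉ column space and the system is inconsistent — no solution.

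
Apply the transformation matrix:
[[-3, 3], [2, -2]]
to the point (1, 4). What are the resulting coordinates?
(9, -6)

Matrix multiplication:
[[-3, 3], [2, -2]] × [1, 4]ᵀ
= [-3×1 + 3×4, 2×1 + -2×4]ᵀ
= [9.0000, -6.0000]ᵀ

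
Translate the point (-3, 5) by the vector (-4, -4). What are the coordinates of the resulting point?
(-7, 1)

Translation by (-4, -4):
x' = -3 + -4 = -7
y' = 5 + -4 = 1
Homogeneous matrix: [[1, 0, -4], [0, 1, -4], [0, 0, 1]]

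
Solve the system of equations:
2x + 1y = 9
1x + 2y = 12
x = 2, y = 5

Use elimination (row reduction):
Equation 1: 2x + 1y = 9.
Equation 2: 1x + 2y = 12.
Multiply Eq1 by 1 and Eq2 by 2: 2x + 1y = 9;  2x + 4y = 24.
Subtract: (3)y = 15, so y = 5.
Back-substitute into Eq1: 2x + 1*(5) = 9, so x = 2.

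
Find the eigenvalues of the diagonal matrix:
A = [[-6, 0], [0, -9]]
λ₁ = -6, λ₂ = -9

The characteristic polynomial of A is det(A - λI) = (-6 - λ)(-9 - λ) = 0.
The roots are λ = -6 and λ = -9, so the eigenvalues are the diagonal entries.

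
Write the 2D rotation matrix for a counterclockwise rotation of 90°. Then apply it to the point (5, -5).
R = [[0, -1], [1, 0]]; R·(5, -5) = (5, 5)

Rotation matrix formula: R(θ) = [[cos θ, -sin θ], [sin θ, cos θ]]
For θ = 90°:
cos(90°) = 0
sin(90°) = 1
R = [[0, -1], [1, 0]]
Apply to (5, -5): [0·5 + (-1)·-5, 1·5 + 0·-5] = (5, 5)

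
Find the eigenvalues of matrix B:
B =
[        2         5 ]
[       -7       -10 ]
λ = -5, -3

Solve det(B - λI) = 0. For a 2×2 matrix the characteristic equation is λ² - (trace)λ + det = 0.
trace(B) = a + d = 2 - 10 = -8.
det(B) = a*d - b*c = (2)*(-10) - (5)*(-7) = -20 + 35 = 15.
Characteristic equation: λ² - (-8)λ + (15) = 0.
Discriminant = (-8)² - 4*(15) = 64 - 60 = 4.
λ = (-8 ± √4) / 2 = (-8 ± 2) / 2 = -5, -3.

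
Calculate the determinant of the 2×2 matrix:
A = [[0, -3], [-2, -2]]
-6

For A = [[a, b], [c, d]], det(A) = a*d - b*c.
det(A) = (0)*(-2) - (-3)*(-2) = 0 - 6 = -6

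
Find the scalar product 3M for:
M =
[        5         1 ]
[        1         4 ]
3M =
[       15         3 ]
[        3        12 ]

Scalar multiplication is elementwise: (3M)[i][j] = 3 * M[i][j].
  (3M)[0][0] = 3 * (5) = 15
  (3M)[0][1] = 3 * (1) = 3
  (3M)[1][0] = 3 * (1) = 3
  (3M)[1][1] = 3 * (4) = 12
3M =
[       15         3 ]
[        3        12 ]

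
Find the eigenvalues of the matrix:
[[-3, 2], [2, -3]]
λ = -5 and λ = -1

Characteristic equation: det(A - λI) = 0
λ² - (trace)λ + (det) = 0
λ² - (-6)λ + (5) = 0
λ² + 6λ + 5 = 0
Solving: λ = -5, -1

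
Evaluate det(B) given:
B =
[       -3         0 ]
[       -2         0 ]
det(B) = 0

For a 2×2 matrix [[a, b], [c, d]], det = a*d - b*c.
det(B) = (-3)*(0) - (0)*(-2) = 0 - 0 = 0.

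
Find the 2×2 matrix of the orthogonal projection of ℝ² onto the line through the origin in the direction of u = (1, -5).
[[1/26, -5/26], [-5/26, 25/26]]

The orthogonal projection onto the line spanned by a nonzero vector u = (a, b) has matrix P = (u uᵀ) / (uᵀ u) = (1/(a² + b²)) · [[a², ab], [ab, b²]].
Here u = (1, -5), so a² + b² = 1 + 25 = 26.
P = (1/26) · [[1, -5], [-5, 25]] = [[1/26, -5/26], [-5/26, 25/26]].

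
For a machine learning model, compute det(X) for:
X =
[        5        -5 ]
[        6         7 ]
det(X) = 65

For a 2×2 matrix [[a, b], [c, d]], det = a*d - b*c.
det(X) = (5)*(7) - (-5)*(6) = 35 + 30 = 65.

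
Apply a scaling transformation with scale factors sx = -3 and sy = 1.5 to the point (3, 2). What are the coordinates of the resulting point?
(-9, 3.0)

Scaling matrix:
[[-3, 0], [0, 1.50]]
Result: (3 × -3, 2 × 1.5) = (-9, 3.0)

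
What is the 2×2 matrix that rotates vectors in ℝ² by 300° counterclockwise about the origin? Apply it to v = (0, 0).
R = [[1/2, √3/2], [-√3/2, 1/2]]; R·v = (0, 0)

A counterclockwise rotation by angle θ in ℝ² has matrix R(θ) = [[cos θ, -sin θ], [sin θ, cos θ]].
For θ = 300°: cos θ = 1/2, sin θ = -√3/2.
R(300°) = [[1/2, √3/2], [-√3/2, 1/2]].
R·v = [1/2·0 + (√3/2)·0, -√3/2·0 + 1/2·0] = (0, 0).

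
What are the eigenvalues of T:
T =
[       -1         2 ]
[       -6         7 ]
λ = 1, 5

Solve det(T - λI) = 0. For a 2×2 matrix the characteristic equation is λ² - (trace)λ + det = 0.
trace(T) = a + d = -1 + 7 = 6.
det(T) = a*d - b*c = (-1)*(7) - (2)*(-6) = -7 + 12 = 5.
Characteristic equation: λ² - (6)λ + (5) = 0.
Discriminant = (6)² - 4*(5) = 36 - 20 = 16.
λ = (6 ± √16) / 2 = (6 ± 4) / 2 = 1, 5.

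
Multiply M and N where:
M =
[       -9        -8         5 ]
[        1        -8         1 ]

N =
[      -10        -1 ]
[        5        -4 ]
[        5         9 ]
MN =
[       75        86 ]
[      -45        40 ]

Matrix multiplication: (MN)[i][j] = sum over k of M[i][k] * N[k][j].
  (MN)[0][0] = (-9)*(-10) + (-8)*(5) + (5)*(5) = 75
  (MN)[0][1] = (-9)*(-1) + (-8)*(-4) + (5)*(9) = 86
  (MN)[1][0] = (1)*(-10) + (-8)*(5) + (1)*(5) = -45
  (MN)[1][1] = (1)*(-1) + (-8)*(-4) + (1)*(9) = 40
MN =
[       75        86 ]
[      -45        40 ]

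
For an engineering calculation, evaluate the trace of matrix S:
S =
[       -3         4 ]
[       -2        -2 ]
tr(S) = -3 - 2 = -5

The trace of a square matrix is the sum of its diagonal entries.
Diagonal entries of S: S[0][0] = -3, S[1][1] = -2.
tr(S) = -3 - 2 = -5.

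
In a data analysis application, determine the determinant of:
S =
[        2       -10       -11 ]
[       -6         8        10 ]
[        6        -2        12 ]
det(S) = -692

Expand along row 0 (cofactor expansion): det(S) = a*(e*i - f*h) - b*(d*i - f*g) + c*(d*h - e*g), where the 3×3 is [[a, b, c], [d, e, f], [g, h, i]].
Minor M_00 = (8)*(12) - (10)*(-2) = 96 + 20 = 116.
Minor M_01 = (-6)*(12) - (10)*(6) = -72 - 60 = -132.
Minor M_02 = (-6)*(-2) - (8)*(6) = 12 - 48 = -36.
det(S) = (2)*(116) - (-10)*(-132) + (-11)*(-36) = 232 - 1320 + 396 = -692.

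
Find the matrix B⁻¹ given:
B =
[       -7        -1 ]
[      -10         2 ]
det(B) = -24
B⁻¹ =
[    -1/12     -1/24 ]
[    -5/12      7/24 ]

For a 2×2 matrix B = [[a, b], [c, d]] with det(B) ≠ 0, B⁻¹ = (1/det(B)) * [[d, -b], [-c, a]].
det(B) = (-7)*(2) - (-1)*(-10) = -14 - 10 = -24.
B⁻¹ = (1/-24) * [[2, 1], [10, -7]].
Dividing each entry by -24 and reducing:
B⁻¹ =
[    -1/12     -1/24 ]
[    -5/12      7/24 ]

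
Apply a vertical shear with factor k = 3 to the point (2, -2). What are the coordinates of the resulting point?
(2, 4)

Shear matrix for vertical shear with factor k = 3:
[[1, 0], [3, 1]]
Result: (2, -2) → (2, 4)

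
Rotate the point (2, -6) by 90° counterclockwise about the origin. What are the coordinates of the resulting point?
(6, 2)

Rotation matrix R(θ) = [[cos θ, -sin θ], [sin θ, cos θ]]; for θ = 90°:
R = [[0, -1], [1, 0]]
Result: R × [2, -6]ᵀ = [0·2 + (-1)·-6, 1·2 + (0)·-6]ᵀ = (6, 2)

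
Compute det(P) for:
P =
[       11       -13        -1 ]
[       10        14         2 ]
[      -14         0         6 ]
det(P) = 1872

Expand along row 0 (cofactor expansion): det(P) = a*(e*i - f*h) - b*(d*i - f*g) + c*(d*h - e*g), where the 3×3 is [[a, b, c], [d, e, f], [g, h, i]].
Minor M_00 = (14)*(6) - (2)*(0) = 84 - 0 = 84.
Minor M_01 = (10)*(6) - (2)*(-14) = 60 + 28 = 88.
Minor M_02 = (10)*(0) - (14)*(-14) = 0 + 196 = 196.
det(P) = (11)*(84) - (-13)*(88) + (-1)*(196) = 924 + 1144 - 196 = 1872.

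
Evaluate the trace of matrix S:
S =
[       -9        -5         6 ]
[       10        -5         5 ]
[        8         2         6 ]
tr(S) = -9 - 5 + 6 = -8

The trace of a square matrix is the sum of its diagonal entries.
Diagonal entries of S: S[0][0] = -9, S[1][1] = -5, S[2][2] = 6.
tr(S) = -9 - 5 + 6 = -8.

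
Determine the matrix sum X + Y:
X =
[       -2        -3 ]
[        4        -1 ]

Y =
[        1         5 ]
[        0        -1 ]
X + Y =
[       -1         2 ]
[        4        -2 ]

Matrix addition is elementwise: (X+Y)[i][j] = X[i][j] + Y[i][j].
  (X+Y)[0][0] = (-2) + (1) = -1
  (X+Y)[0][1] = (-3) + (5) = 2
  (X+Y)[1][0] = (4) + (0) = 4
  (X+Y)[1][1] = (-1) + (-1) = -2
X + Y =
[       -1         2 ]
[        4        -2 ]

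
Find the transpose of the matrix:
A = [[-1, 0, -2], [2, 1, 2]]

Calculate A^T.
[[-1, 2], [0, 1], [-2, 2]]

The transpose sends entry (i,j) to (j,i); rows become columns.
Row 0 of A: [-1, 0, -2] -> column 0 of A^T.
Row 1 of A: [2, 1, 2] -> column 1 of A^T.
A^T = [[-1, 2], [0, 1], [-2, 2]]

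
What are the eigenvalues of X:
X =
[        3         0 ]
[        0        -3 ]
λ = -3, 3

Solve det(X - λI) = 0. For a 2×2 matrix the characteristic equation is λ² - (trace)λ + det = 0.
trace(X) = a + d = 3 - 3 = 0.
det(X) = a*d - b*c = (3)*(-3) - (0)*(0) = -9 - 0 = -9.
Characteristic equation: λ² - (0)λ + (-9) = 0.
Discriminant = (0)² - 4*(-9) = 0 + 36 = 36.
λ = (0 ± √36) / 2 = (0 ± 6) / 2 = -3, 3.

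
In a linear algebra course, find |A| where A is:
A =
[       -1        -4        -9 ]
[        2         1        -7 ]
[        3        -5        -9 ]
det(A) = 173

Expand along row 0 (cofactor expansion): det(A) = a*(e*i - f*h) - b*(d*i - f*g) + c*(d*h - e*g), where the 3×3 is [[a, b, c], [d, e, f], [g, h, i]].
Minor M_00 = (1)*(-9) - (-7)*(-5) = -9 - 35 = -44.
Minor M_01 = (2)*(-9) - (-7)*(3) = -18 + 21 = 3.
Minor M_02 = (2)*(-5) - (1)*(3) = -10 - 3 = -13.
det(A) = (-1)*(-44) - (-4)*(3) + (-9)*(-13) = 44 + 12 + 117 = 173.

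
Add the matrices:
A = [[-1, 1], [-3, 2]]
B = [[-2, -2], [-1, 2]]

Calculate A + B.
[[-3, -1], [-4, 4]]

Add corresponding elements:
(-1)+(-2)=-3
(1)+(-2)=-1
(-3)+(-1)=-4
(2)+(2)=4
A + B = [[-3, -1], [-4, 4]]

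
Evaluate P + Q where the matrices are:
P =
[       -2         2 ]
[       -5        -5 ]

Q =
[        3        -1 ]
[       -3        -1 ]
P + Q =
[        1         1 ]
[       -8        -6 ]

Matrix addition is elementwise: (P+Q)[i][j] = P[i][j] + Q[i][j].
  (P+Q)[0][0] = (-2) + (3) = 1
  (P+Q)[0][1] = (2) + (-1) = 1
  (P+Q)[1][0] = (-5) + (-3) = -8
  (P+Q)[1][1] = (-5) + (-1) = -6
P + Q =
[        1         1 ]
[       -8        -6 ]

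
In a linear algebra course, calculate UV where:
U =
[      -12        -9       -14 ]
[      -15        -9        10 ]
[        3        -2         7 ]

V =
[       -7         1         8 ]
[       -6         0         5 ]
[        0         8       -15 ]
UV =
[      138      -124        69 ]
[      159        65      -315 ]
[       -9        59       -91 ]

Matrix multiplication: (UV)[i][j] = sum over k of U[i][k] * V[k][j].
  (UV)[0][0] = (-12)*(-7) + (-9)*(-6) + (-14)*(0) = 138
  (UV)[0][1] = (-12)*(1) + (-9)*(0) + (-14)*(8) = -124
  (UV)[0][2] = (-12)*(8) + (-9)*(5) + (-14)*(-15) = 69
  (UV)[1][0] = (-15)*(-7) + (-9)*(-6) + (10)*(0) = 159
  (UV)[1][1] = (-15)*(1) + (-9)*(0) + (10)*(8) = 65
  (UV)[1][2] = (-15)*(8) + (-9)*(5) + (10)*(-15) = -315
  (UV)[2][0] = (3)*(-7) + (-2)*(-6) + (7)*(0) = -9
  (UV)[2][1] = (3)*(1) + (-2)*(0) + (7)*(8) = 59
  (UV)[2][2] = (3)*(8) + (-2)*(5) + (7)*(-15) = -91
UV =
[      138      -124        69 ]
[      159        65      -315 ]
[       -9        59       -91 ]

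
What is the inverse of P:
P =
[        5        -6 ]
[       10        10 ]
det(P) = 110
P⁻¹ =
[     1/11      3/55 ]
[    -1/11      1/22 ]

For a 2×2 matrix P = [[a, b], [c, d]] with det(P) ≠ 0, P⁻¹ = (1/det(P)) * [[d, -b], [-c, a]].
det(P) = (5)*(10) - (-6)*(10) = 50 + 60 = 110.
P⁻¹ = (1/110) * [[10, 6], [-10, 5]].
Dividing each entry by 110 and reducing:
P⁻¹ =
[     1/11      3/55 ]
[    -1/11      1/22 ]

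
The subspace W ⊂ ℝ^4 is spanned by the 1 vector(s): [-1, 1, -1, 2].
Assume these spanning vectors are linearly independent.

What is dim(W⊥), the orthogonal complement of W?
dim(W⊥) = 3

For any subspace W of ℝ^n, dim(W) + dim(W⊥) = n (the whole-space dimension).
Here the given 1 vectors are linearly independent, so dim(W) = 1.
Thus dim(W⊥) = n - dim(W) = 4 - 1 = 3.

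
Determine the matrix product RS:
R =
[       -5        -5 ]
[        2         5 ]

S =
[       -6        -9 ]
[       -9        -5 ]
RS =
[       75        70 ]
[      -57       -43 ]

Matrix multiplication: (RS)[i][j] = sum over k of R[i][k] * S[k][j].
  (RS)[0][0] = (-5)*(-6) + (-5)*(-9) = 75
  (RS)[0][1] = (-5)*(-9) + (-5)*(-5) = 70
  (RS)[1][0] = (2)*(-6) + (5)*(-9) = -57
  (RS)[1][1] = (2)*(-9) + (5)*(-5) = -43
RS =
[       75        70 ]
[      -57       -43 ]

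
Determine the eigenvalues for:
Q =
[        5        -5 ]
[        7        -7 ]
λ = -2, 0

Solve det(Q - λI) = 0. For a 2×2 matrix the characteristic equation is λ² - (trace)λ + det = 0.
trace(Q) = a + d = 5 - 7 = -2.
det(Q) = a*d - b*c = (5)*(-7) - (-5)*(7) = -35 + 35 = 0.
Characteristic equation: λ² - (-2)λ + (0) = 0.
Discriminant = (-2)² - 4*(0) = 4 - 0 = 4.
λ = (-2 ± √4) / 2 = (-2 ± 2) / 2 = -2, 0.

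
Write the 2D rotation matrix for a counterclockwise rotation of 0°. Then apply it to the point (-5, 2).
R = [[1, 0], [0, 1]]; R·(-5, 2) = (-5, 2)

Rotation matrix formula: R(θ) = [[cos θ, -sin θ], [sin θ, cos θ]]
For θ = 0°:
cos(0°) = 1
sin(0°) = 0
R = [[1, 0], [0, 1]]
Apply to (-5, 2): [1·-5 + (0)·2, 0·-5 + 1·2] = (-5, 2)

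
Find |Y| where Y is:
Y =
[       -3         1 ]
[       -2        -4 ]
det(Y) = 14

For a 2×2 matrix [[a, b], [c, d]], det = a*d - b*c.
det(Y) = (-3)*(-4) - (1)*(-2) = 12 + 2 = 14.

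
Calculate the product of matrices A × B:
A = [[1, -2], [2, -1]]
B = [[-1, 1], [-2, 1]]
[[3, -1], [0, 1]]

Matrix multiplication:
C[0][0] = 1×-1 + -2×-2 = 3
C[0][1] = 1×1 + -2×1 = -1
C[1][0] = 2×-1 + -1×-2 = 0
C[1][1] = 2×1 + -1×1 = 1
Result: [[3, -1], [0, 1]]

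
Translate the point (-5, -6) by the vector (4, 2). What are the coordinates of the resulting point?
(-1, -4)

Translation by (4, 2):
x' = -5 + 4 = -1
y' = -6 + 2 = -4
Homogeneous matrix: [[1, 0, 4], [0, 1, 2], [0, 0, 1]]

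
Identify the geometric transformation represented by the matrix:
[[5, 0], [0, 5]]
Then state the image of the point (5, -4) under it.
uniform scaling by factor 5; image of (5, -4) is (25, -20)

This is a diagonal matrix with equal entries 5, so it scales both axes by the same factor 5.
The matrix [[5, 0], [0, 5]] represents: uniform scaling by factor 5.
Applying it to (5, -4): [5·5 + 0·-4, 0·5 + 5·-4] = (25, -20).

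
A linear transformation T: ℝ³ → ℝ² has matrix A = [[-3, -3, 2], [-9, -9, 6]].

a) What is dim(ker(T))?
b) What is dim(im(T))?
dim(ker) = 2, dim(im) = 1

Observe that row 2 = 3 × row 1 (so the rows are linearly dependent).
Thus rank(A) = 1 (only one linearly independent row).
dim(im(T)) = rank(A) = 1.
By the rank-nullity theorem applied to T: ℝ³ → ℝ², rank(A) + nullity(A) = 3 (the domain dimension), so dim(ker(T)) = 3 - 1 = 2.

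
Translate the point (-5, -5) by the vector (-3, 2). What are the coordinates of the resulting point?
(-8, -3)

Translation by (-3, 2):
x' = -5 + -3 = -8
y' = -5 + 2 = -3
Homogeneous matrix: [[1, 0, -3], [0, 1, 2], [0, 0, 1]]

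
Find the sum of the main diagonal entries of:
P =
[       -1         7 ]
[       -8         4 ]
tr(P) = -1 + 4 = 3

The trace of a square matrix is the sum of its diagonal entries.
Diagonal entries of P: P[0][0] = -1, P[1][1] = 4.
tr(P) = -1 + 4 = 3.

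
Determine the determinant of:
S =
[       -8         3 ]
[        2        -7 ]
det(S) = 50

For a 2×2 matrix [[a, b], [c, d]], det = a*d - b*c.
det(S) = (-8)*(-7) - (3)*(2) = 56 - 6 = 50.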